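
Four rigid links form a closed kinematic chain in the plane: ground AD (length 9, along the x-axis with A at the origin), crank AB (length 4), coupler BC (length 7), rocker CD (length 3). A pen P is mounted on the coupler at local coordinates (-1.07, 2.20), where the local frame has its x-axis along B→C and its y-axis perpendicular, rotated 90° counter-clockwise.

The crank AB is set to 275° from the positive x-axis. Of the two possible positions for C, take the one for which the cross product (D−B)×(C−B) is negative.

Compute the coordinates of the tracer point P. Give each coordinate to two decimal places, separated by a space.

-1.20 -2.09

A=(0,0), D=(9.00,0)
B = A + 4.00·(cos275°, sin275°) = (0.3486, -3.9848)
|BD| = 9.5250
circle(B,7.00) ∩ circle(D,3.00): a=6.8622, h=1.3820
  candidates: C₊=(6.0033,0.1413) cross=13.163; C₋=(7.1596,-2.3692) cross=-13.163
  mode - wants cross < 0 → take C=(7.1596,-2.3692) (cross=-13.163)
ex = (C−B)/|BC| = (0.9730,0.2308); ey = (-0.2308,0.9730)
P = B + -1.07·ex + 2.20·ey = (-1.2002,-2.0911)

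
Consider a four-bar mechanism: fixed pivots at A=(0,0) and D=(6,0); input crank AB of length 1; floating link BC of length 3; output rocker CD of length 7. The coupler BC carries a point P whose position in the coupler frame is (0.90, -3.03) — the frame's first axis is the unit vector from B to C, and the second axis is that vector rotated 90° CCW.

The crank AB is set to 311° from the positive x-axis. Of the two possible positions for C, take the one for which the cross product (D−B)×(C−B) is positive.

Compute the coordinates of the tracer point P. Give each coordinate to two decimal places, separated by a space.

A=(0,0), D=(6.00,0)
B = A + 1.00·(cos311°, sin311°) = (0.6561, -0.7547)
|BD| = 5.3970
circle(B,3.00) ∩ circle(D,7.00): a=-1.0073, h=2.8258
  candidates: C₊=(-0.7365,1.9025) cross=15.251; C₋=(0.0538,-3.6936) cross=-15.251
  mode + wants cross > 0 → take C=(-0.7365,1.9025) (cross=15.251)
ex = (C−B)/|BC| = (-0.4642,0.8857); ey = (-0.8857,-0.4642)
P = B + 0.90·ex + -3.03·ey = (2.9221,1.4489)

2.92 1.45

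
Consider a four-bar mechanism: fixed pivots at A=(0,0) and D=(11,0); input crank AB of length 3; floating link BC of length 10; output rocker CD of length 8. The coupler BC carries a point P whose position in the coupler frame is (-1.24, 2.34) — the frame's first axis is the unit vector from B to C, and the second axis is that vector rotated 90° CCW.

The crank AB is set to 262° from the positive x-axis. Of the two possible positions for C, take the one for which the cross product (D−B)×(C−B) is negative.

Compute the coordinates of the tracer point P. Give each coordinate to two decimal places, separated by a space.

A=(0,0), D=(11.00,0)
B = A + 3.00·(cos262°, sin262°) = (-0.4175, -2.9708)
|BD| = 11.7977
circle(B,10.00) ∩ circle(D,8.00): a=7.4246, h=6.6989
  candidates: C₊=(5.0809,5.3819) cross=79.032; C₋=(8.4547,-7.5843) cross=-79.032
  mode - wants cross < 0 → take C=(8.4547,-7.5843) (cross=-79.032)
ex = (C−B)/|BC| = (0.8872,-0.4613); ey = (0.4613,0.8872)
P = B + -1.24·ex + 2.34·ey = (-0.4381,-0.3226)

-0.44 -0.32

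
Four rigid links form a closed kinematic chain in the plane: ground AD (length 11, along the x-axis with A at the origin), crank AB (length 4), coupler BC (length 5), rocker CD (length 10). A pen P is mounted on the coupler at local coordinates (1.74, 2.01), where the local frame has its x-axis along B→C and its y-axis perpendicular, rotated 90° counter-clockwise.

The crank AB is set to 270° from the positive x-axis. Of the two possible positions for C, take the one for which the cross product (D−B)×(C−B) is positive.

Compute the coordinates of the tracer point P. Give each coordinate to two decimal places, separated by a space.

-1.60 -1.88

A=(0,0), D=(11.00,0)
B = A + 4.00·(cos270°, sin270°) = (-0.0000, -4.0000)
|BD| = 11.7047
circle(B,5.00) ∩ circle(D,10.00): a=2.6485, h=4.2409
  candidates: C₊=(1.0397,0.8907) cross=49.639; C₋=(3.9384,-7.0805) cross=-49.639
  mode + wants cross > 0 → take C=(1.0397,0.8907) (cross=49.639)
ex = (C−B)/|BC| = (0.2079,0.9781); ey = (-0.9781,0.2079)
P = B + 1.74·ex + 2.01·ey = (-1.6042,-1.8801)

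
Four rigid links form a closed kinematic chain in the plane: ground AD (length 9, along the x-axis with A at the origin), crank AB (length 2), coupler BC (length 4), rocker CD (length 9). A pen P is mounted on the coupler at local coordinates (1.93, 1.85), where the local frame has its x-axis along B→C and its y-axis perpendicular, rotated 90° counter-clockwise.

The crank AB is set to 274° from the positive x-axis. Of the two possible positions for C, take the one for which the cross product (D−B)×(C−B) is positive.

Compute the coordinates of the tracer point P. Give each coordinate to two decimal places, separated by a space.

-1.67 -0.03

A=(0,0), D=(9.00,0)
B = A + 2.00·(cos274°, sin274°) = (0.1395, -1.9951)
|BD| = 9.0823
circle(B,4.00) ∩ circle(D,9.00): a=0.9628, h=3.8824
  candidates: C₊=(0.2259,2.0039) cross=35.261; C₋=(1.9316,-5.5712) cross=-35.261
  mode + wants cross > 0 → take C=(0.2259,2.0039) (cross=35.261)
ex = (C−B)/|BC| = (0.0216,0.9998); ey = (-0.9998,0.0216)
P = B + 1.93·ex + 1.85·ey = (-1.6684,-0.0256)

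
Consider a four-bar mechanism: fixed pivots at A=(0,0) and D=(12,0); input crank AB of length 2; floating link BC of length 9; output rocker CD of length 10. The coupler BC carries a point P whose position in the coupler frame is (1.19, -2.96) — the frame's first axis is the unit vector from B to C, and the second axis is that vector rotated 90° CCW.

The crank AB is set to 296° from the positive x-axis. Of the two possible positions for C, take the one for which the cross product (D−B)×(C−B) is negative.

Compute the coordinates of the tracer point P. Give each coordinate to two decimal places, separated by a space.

A=(0,0), D=(12.00,0)
B = A + 2.00·(cos296°, sin296°) = (0.8767, -1.7976)
|BD| = 11.2676
circle(B,9.00) ∩ circle(D,10.00): a=4.7907, h=7.6190
  candidates: C₊=(4.3905,6.4881) cross=85.848; C₋=(6.8216,-8.5547) cross=-85.848
  mode - wants cross < 0 → take C=(6.8216,-8.5547) (cross=-85.848)
ex = (C−B)/|BC| = (0.6605,-0.7508); ey = (0.7508,0.6605)
P = B + 1.19·ex + -2.96·ey = (-0.5596,-4.6462)

-0.56 -4.65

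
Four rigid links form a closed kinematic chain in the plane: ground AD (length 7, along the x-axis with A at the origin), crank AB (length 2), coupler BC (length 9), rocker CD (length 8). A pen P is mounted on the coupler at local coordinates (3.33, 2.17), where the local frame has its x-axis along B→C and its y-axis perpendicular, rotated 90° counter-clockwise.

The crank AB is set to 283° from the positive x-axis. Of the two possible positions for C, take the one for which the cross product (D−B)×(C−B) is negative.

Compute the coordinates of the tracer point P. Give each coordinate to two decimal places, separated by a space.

A=(0,0), D=(7.00,0)
B = A + 2.00·(cos283°, sin283°) = (0.4499, -1.9487)
|BD| = 6.8338
circle(B,9.00) ∩ circle(D,8.00): a=4.6607, h=7.6992
  candidates: C₊=(2.7216,6.7598) cross=52.615; C₋=(7.1126,-7.9992) cross=-52.615
  mode - wants cross < 0 → take C=(7.1126,-7.9992) (cross=-52.615)
ex = (C−B)/|BC| = (0.7403,-0.6723); ey = (0.6723,0.7403)
P = B + 3.33·ex + 2.17·ey = (4.3739,-2.5810)

4.37 -2.58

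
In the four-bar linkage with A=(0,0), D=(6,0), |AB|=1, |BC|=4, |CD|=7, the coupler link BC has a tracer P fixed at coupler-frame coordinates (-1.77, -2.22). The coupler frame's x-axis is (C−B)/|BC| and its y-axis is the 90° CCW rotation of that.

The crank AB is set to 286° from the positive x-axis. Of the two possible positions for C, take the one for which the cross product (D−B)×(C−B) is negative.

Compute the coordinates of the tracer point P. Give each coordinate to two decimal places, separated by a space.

-2.23 0.38

A=(0,0), D=(6.00,0)
B = A + 1.00·(cos286°, sin286°) = (0.2756, -0.9613)
|BD| = 5.8045
circle(B,4.00) ∩ circle(D,7.00): a=0.0596, h=3.9996
  candidates: C₊=(-0.3279,2.9929) cross=23.215; C₋=(0.9968,-4.8957) cross=-23.215
  mode - wants cross < 0 → take C=(0.9968,-4.8957) (cross=-23.215)
ex = (C−B)/|BC| = (0.1803,-0.9836); ey = (0.9836,0.1803)
P = B + -1.77·ex + -2.22·ey = (-2.2271,0.3795)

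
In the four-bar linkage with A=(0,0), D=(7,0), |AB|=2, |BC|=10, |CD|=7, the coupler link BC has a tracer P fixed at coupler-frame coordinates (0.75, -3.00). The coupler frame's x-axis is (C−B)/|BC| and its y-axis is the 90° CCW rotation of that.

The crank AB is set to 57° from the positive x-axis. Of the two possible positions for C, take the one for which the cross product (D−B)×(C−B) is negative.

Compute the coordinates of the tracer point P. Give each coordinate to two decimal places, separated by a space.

-1.12 -0.49

A=(0,0), D=(7.00,0)
B = A + 2.00·(cos57°, sin57°) = (1.0893, 1.6773)
|BD| = 6.1441
circle(B,10.00) ∩ circle(D,7.00): a=7.2224, h=6.9165
  candidates: C₊=(9.9255,6.3594) cross=42.495; C₋=(6.1491,-6.9481) cross=-42.495
  mode - wants cross < 0 → take C=(6.1491,-6.9481) (cross=-42.495)
ex = (C−B)/|BC| = (0.5060,-0.8625); ey = (0.8625,0.5060)
P = B + 0.75·ex + -3.00·ey = (-1.1189,-0.4875)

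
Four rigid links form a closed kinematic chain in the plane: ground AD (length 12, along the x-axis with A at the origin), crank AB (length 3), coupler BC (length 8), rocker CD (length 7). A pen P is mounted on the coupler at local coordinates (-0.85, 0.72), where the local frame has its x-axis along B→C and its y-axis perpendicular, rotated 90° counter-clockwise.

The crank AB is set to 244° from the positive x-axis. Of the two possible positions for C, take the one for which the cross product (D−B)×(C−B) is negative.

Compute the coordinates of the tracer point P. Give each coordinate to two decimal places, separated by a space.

-2.00 -1.82

A=(0,0), D=(12.00,0)
B = A + 3.00·(cos244°, sin244°) = (-1.3151, -2.6964)
|BD| = 13.5854
circle(B,8.00) ∩ circle(D,7.00): a=7.3448, h=3.1709
  candidates: C₊=(5.2542,1.8692) cross=43.078; C₋=(6.5129,-4.3464) cross=-43.078
  mode - wants cross < 0 → take C=(6.5129,-4.3464) (cross=-43.078)
ex = (C−B)/|BC| = (0.9785,-0.2063); ey = (0.2063,0.9785)
P = B + -0.85·ex + 0.72·ey = (-1.9983,-1.8165)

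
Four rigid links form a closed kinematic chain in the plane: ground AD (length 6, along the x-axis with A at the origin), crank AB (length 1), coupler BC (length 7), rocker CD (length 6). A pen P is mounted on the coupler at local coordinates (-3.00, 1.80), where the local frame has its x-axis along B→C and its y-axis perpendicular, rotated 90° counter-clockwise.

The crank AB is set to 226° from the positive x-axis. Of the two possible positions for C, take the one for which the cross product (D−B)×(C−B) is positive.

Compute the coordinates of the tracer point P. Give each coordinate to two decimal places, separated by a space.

A=(0,0), D=(6.00,0)
B = A + 1.00·(cos226°, sin226°) = (-0.6947, -0.7193)
|BD| = 6.7332
circle(B,7.00) ∩ circle(D,6.00): a=4.3320, h=5.4986
  candidates: C₊=(3.0251,5.2105) cross=37.023; C₋=(4.1999,-5.7236) cross=-37.023
  mode + wants cross > 0 → take C=(3.0251,5.2105) (cross=37.023)
ex = (C−B)/|BC| = (0.5314,0.8471); ey = (-0.8471,0.5314)
P = B + -3.00·ex + 1.80·ey = (-3.8137,-2.3042)

-3.81 -2.30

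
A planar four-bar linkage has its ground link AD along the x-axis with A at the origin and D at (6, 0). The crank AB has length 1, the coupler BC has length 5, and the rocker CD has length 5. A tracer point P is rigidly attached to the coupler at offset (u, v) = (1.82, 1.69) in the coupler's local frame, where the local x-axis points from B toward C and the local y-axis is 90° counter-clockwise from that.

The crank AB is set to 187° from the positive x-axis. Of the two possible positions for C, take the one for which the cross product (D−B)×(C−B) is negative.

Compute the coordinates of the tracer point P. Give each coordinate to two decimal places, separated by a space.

1.49 -0.20

A=(0,0), D=(6.00,0)
B = A + 1.00·(cos187°, sin187°) = (-0.9925, -0.1219)
|BD| = 6.9936
circle(B,5.00) ∩ circle(D,5.00): a=3.4968, h=3.5738
  candidates: C₊=(2.4414,3.5124) cross=24.994; C₋=(2.5660,-3.6342) cross=-24.994
  mode - wants cross < 0 → take C=(2.5660,-3.6342) (cross=-24.994)
ex = (C−B)/|BC| = (0.7117,-0.7025); ey = (0.7025,0.7117)
P = B + 1.82·ex + 1.69·ey = (1.4899,-0.1976)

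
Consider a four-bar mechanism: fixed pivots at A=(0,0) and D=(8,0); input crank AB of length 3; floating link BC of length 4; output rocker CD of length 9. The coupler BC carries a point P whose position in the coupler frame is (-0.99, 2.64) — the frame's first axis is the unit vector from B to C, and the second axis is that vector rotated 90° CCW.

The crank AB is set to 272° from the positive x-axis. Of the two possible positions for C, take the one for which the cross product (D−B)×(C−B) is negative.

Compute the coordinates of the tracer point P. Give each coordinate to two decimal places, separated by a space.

A=(0,0), D=(8.00,0)
B = A + 3.00·(cos272°, sin272°) = (0.1047, -2.9982)
|BD| = 8.4454
circle(B,4.00) ∩ circle(D,9.00): a=0.3745, h=3.9824
  candidates: C₊=(-0.9590,0.8578) cross=33.633; C₋=(1.8686,-6.5883) cross=-33.633
  mode - wants cross < 0 → take C=(1.8686,-6.5883) (cross=-33.633)
ex = (C−B)/|BC| = (0.4410,-0.8975); ey = (0.8975,0.4410)
P = B + -0.99·ex + 2.64·ey = (2.0376,-0.9455)

2.04 -0.95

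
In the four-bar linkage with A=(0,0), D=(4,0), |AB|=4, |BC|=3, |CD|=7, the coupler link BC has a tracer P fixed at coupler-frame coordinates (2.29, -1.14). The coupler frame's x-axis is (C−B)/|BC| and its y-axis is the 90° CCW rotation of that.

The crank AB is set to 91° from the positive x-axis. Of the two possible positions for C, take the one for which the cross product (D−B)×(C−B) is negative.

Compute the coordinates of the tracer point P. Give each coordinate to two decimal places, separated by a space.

A=(0,0), D=(4.00,0)
B = A + 4.00·(cos91°, sin91°) = (-0.0698, 3.9994)
|BD| = 5.7060
circle(B,3.00) ∩ circle(D,7.00): a=-0.6521, h=2.9283
  candidates: C₊=(1.5176,6.5450) cross=16.709; C₋=(-2.5874,2.3678) cross=-16.709
  mode - wants cross < 0 → take C=(-2.5874,2.3678) (cross=-16.709)
ex = (C−B)/|BC| = (-0.8392,-0.5438); ey = (0.5438,-0.8392)
P = B + 2.29·ex + -1.14·ey = (-2.6115,3.7106)

-2.61 3.71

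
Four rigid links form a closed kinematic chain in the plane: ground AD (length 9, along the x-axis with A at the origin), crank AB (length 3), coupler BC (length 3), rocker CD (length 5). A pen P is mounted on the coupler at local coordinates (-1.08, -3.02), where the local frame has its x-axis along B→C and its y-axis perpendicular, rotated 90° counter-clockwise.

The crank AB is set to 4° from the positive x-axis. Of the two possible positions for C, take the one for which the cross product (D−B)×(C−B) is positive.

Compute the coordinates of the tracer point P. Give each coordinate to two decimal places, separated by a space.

A=(0,0), D=(9.00,0)
B = A + 3.00·(cos4°, sin4°) = (2.9927, 0.2093)
|BD| = 6.0110
circle(B,3.00) ∩ circle(D,5.00): a=1.6746, h=2.4891
  candidates: C₊=(4.7529,2.6386) cross=14.962; C₋=(4.5796,-2.3367) cross=-14.962
  mode + wants cross > 0 → take C=(4.7529,2.6386) (cross=14.962)
ex = (C−B)/|BC| = (0.5867,0.8098); ey = (-0.8098,0.5867)
P = B + -1.08·ex + -3.02·ey = (4.8045,-2.4372)

4.80 -2.44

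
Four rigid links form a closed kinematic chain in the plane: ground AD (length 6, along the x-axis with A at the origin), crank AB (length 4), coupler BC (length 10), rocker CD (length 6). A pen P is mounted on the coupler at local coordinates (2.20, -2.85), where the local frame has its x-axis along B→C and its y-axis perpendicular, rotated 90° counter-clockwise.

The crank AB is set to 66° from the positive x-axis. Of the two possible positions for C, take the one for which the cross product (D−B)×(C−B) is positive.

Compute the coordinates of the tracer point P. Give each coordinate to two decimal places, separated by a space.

3.42 0.53

A=(0,0), D=(6.00,0)
B = A + 4.00·(cos66°, sin66°) = (1.6269, 3.6542)
|BD| = 5.6988
circle(B,10.00) ∩ circle(D,6.00): a=8.4646, h=5.3245
  candidates: C₊=(11.5365,2.3124) cross=30.344; C₋=(4.7082,-5.8593) cross=-30.344
  mode + wants cross > 0 → take C=(11.5365,2.3124) (cross=30.344)
ex = (C−B)/|BC| = (0.9910,-0.1342); ey = (0.1342,0.9910)
P = B + 2.20·ex + -2.85·ey = (3.4246,0.5348)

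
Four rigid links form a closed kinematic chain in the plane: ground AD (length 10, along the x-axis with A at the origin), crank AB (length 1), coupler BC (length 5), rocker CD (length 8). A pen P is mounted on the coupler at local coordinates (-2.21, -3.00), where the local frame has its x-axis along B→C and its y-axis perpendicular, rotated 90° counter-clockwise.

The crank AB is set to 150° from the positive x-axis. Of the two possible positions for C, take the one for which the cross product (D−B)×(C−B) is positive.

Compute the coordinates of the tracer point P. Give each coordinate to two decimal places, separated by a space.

-0.60 -3.22

A=(0,0), D=(10.00,0)
B = A + 1.00·(cos150°, sin150°) = (-0.8660, 0.5000)
|BD| = 10.8775
circle(B,5.00) ∩ circle(D,8.00): a=3.6461, h=3.4214
  candidates: C₊=(2.9335,3.7502) cross=37.217; C₋=(2.6189,-3.0854) cross=-37.217
  mode + wants cross > 0 → take C=(2.9335,3.7502) (cross=37.217)
ex = (C−B)/|BC| = (0.7599,0.6500); ey = (-0.6500,0.7599)
P = B + -2.21·ex + -3.00·ey = (-0.5953,-3.2163)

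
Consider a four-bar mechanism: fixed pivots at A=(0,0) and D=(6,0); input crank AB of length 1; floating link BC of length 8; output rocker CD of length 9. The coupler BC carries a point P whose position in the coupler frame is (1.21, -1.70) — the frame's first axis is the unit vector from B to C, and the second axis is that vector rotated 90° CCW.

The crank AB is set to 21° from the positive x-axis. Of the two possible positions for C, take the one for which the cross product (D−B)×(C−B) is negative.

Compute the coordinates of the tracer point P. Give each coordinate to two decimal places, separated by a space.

-0.72 -0.92

A=(0,0), D=(6.00,0)
B = A + 1.00·(cos21°, sin21°) = (0.9336, 0.3584)
|BD| = 5.0791
circle(B,8.00) ∩ circle(D,9.00): a=0.8660, h=7.9530
  candidates: C₊=(2.3586,8.2304) cross=40.394; C₋=(1.2363,-7.6359) cross=-40.394
  mode - wants cross < 0 → take C=(1.2363,-7.6359) (cross=-40.394)
ex = (C−B)/|BC| = (0.0378,-0.9993); ey = (0.9993,0.0378)
P = B + 1.21·ex + -1.70·ey = (-0.7194,-0.9151)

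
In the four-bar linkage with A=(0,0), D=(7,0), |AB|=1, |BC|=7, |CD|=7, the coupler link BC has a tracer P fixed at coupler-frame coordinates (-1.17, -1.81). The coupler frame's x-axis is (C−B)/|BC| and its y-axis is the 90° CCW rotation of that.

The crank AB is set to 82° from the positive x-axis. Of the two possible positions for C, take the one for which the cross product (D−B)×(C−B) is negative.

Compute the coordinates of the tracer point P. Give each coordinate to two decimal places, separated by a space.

-1.97 1.42

A=(0,0), D=(7.00,0)
B = A + 1.00·(cos82°, sin82°) = (0.1392, 0.9903)
|BD| = 6.9319
circle(B,7.00) ∩ circle(D,7.00): a=3.4660, h=6.0817
  candidates: C₊=(4.4384,6.5145) cross=42.158; C₋=(2.7008,-5.5242) cross=-42.158
  mode - wants cross < 0 → take C=(2.7008,-5.5242) (cross=-42.158)
ex = (C−B)/|BC| = (0.3659,-0.9306); ey = (0.9306,0.3659)
P = B + -1.17·ex + -1.81·ey = (-1.9734,1.4168)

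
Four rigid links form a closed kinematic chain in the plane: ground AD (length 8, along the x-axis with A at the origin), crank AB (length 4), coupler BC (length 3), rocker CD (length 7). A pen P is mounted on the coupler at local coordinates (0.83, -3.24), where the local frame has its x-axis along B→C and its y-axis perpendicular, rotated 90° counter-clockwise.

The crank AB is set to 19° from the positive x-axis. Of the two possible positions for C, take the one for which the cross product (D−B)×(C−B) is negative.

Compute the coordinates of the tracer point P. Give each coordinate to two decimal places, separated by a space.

1.79 3.99

A=(0,0), D=(8.00,0)
B = A + 4.00·(cos19°, sin19°) = (3.7821, 1.3023)
|BD| = 4.4144
circle(B,3.00) ∩ circle(D,7.00): a=-2.3234, h=1.8978
  candidates: C₊=(2.1219,3.8010) cross=8.378; C₋=(1.0022,0.1744) cross=-8.378
  mode - wants cross < 0 → take C=(1.0022,0.1744) (cross=-8.378)
ex = (C−B)/|BC| = (-0.9266,-0.3760); ey = (0.3760,-0.9266)
P = B + 0.83·ex + -3.24·ey = (1.7948,3.9925)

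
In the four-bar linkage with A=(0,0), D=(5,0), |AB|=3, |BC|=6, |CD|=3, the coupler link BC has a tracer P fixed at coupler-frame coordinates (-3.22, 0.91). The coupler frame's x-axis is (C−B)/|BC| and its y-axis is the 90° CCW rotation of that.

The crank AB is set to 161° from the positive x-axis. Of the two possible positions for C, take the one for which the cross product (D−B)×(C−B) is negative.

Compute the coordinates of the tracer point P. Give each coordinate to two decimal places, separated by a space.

-5.31 3.23

A=(0,0), D=(5.00,0)
B = A + 3.00·(cos161°, sin161°) = (-2.8366, 0.9767)
|BD| = 7.8972
circle(B,6.00) ∩ circle(D,3.00): a=5.6581, h=1.9966
  candidates: C₊=(3.0250,2.2582) cross=15.767; C₋=(2.5311,-1.7043) cross=-15.767
  mode - wants cross < 0 → take C=(2.5311,-1.7043) (cross=-15.767)
ex = (C−B)/|BC| = (0.8946,-0.4468); ey = (0.4468,0.8946)
P = B + -3.22·ex + 0.91·ey = (-5.3106,3.2296)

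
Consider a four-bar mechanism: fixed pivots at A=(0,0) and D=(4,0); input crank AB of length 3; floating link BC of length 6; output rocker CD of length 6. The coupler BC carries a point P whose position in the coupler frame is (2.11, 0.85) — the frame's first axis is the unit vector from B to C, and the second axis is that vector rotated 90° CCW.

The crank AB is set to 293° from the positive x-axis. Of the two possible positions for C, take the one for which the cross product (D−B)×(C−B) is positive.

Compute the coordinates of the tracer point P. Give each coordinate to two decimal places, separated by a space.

-0.49 -1.21

A=(0,0), D=(4.00,0)
B = A + 3.00·(cos293°, sin293°) = (1.1722, -2.7615)
|BD| = 3.9525
circle(B,6.00) ∩ circle(D,6.00): a=1.9763, h=5.6652
  candidates: C₊=(-1.3720,2.6724) cross=22.392; C₋=(6.5442,-5.4339) cross=-22.392
  mode + wants cross > 0 → take C=(-1.3720,2.6724) (cross=22.392)
ex = (C−B)/|BC| = (-0.4240,0.9056); ey = (-0.9056,-0.4240)
P = B + 2.11·ex + 0.85·ey = (-0.4923,-1.2110)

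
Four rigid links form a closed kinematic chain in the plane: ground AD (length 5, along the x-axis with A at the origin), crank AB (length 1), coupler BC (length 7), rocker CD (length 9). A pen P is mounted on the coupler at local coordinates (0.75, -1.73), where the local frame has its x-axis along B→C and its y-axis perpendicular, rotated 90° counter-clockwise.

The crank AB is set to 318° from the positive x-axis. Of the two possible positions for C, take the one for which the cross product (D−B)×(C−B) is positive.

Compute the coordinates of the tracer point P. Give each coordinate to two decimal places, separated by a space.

A=(0,0), D=(5.00,0)
B = A + 1.00·(cos318°, sin318°) = (0.7431, -0.6691)
|BD| = 4.3091
circle(B,7.00) ∩ circle(D,9.00): a=-1.5585, h=6.8243
  candidates: C₊=(-1.8561,5.8304) cross=29.407; C₋=(0.2633,-7.6527) cross=-29.407
  mode + wants cross > 0 → take C=(-1.8561,5.8304) (cross=29.407)
ex = (C−B)/|BC| = (-0.3713,0.9285); ey = (-0.9285,-0.3713)
P = B + 0.75·ex + -1.73·ey = (2.0710,0.6696)

2.07 0.67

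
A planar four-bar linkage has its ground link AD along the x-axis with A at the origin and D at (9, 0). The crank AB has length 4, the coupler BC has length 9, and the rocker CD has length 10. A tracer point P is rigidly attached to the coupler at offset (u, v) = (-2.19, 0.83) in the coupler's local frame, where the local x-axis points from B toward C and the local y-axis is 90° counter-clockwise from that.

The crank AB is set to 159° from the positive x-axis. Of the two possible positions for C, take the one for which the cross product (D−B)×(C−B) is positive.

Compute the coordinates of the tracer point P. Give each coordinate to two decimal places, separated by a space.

-5.88 0.49

A=(0,0), D=(9.00,0)
B = A + 4.00·(cos159°, sin159°) = (-3.7343, 1.4335)
|BD| = 12.8147
circle(B,9.00) ∩ circle(D,10.00): a=5.6660, h=6.9926
  candidates: C₊=(2.6784,7.7483) cross=89.608; C₋=(1.1140,-6.1490) cross=-89.608
  mode + wants cross > 0 → take C=(2.6784,7.7483) (cross=89.608)
ex = (C−B)/|BC| = (0.7125,0.7017); ey = (-0.7017,0.7125)
P = B + -2.19·ex + 0.83·ey = (-5.8771,0.4882)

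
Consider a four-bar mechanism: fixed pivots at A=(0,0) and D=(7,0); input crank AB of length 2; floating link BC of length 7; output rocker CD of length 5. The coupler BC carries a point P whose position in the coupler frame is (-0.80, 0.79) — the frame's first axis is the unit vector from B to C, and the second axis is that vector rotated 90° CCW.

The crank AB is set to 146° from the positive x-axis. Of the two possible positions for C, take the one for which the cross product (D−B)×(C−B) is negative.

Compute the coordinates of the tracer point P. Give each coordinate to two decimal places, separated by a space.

-1.72 2.24

A=(0,0), D=(7.00,0)
B = A + 2.00·(cos146°, sin146°) = (-1.6581, 1.1184)
|BD| = 8.7300
circle(B,7.00) ∩ circle(D,5.00): a=5.7396, h=4.0072
  candidates: C₊=(4.5476,4.3572) cross=34.983; C₋=(3.5209,-3.5910) cross=-34.983
  mode - wants cross < 0 → take C=(3.5209,-3.5910) (cross=-34.983)
ex = (C−B)/|BC| = (0.7398,-0.6728); ey = (0.6728,0.7398)
P = B + -0.80·ex + 0.79·ey = (-1.7185,2.2411)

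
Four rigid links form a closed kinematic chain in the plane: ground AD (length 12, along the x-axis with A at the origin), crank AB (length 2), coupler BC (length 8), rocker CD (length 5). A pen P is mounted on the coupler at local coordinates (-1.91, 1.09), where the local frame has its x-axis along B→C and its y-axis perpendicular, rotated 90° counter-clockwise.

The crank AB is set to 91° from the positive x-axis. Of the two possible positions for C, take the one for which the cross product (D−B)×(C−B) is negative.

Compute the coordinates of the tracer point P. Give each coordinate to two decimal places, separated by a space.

-1.30 3.80

A=(0,0), D=(12.00,0)
B = A + 2.00·(cos91°, sin91°) = (-0.0349, 1.9997)
|BD| = 12.1999
circle(B,8.00) ∩ circle(D,5.00): a=7.6983, h=2.1762
  candidates: C₊=(7.9160,2.8846) cross=26.549; C₋=(7.2026,-1.4089) cross=-26.549
  mode - wants cross < 0 → take C=(7.2026,-1.4089) (cross=-26.549)
ex = (C−B)/|BC| = (0.9047,-0.4261); ey = (0.4261,0.9047)
P = B + -1.91·ex + 1.09·ey = (-1.2984,3.7996)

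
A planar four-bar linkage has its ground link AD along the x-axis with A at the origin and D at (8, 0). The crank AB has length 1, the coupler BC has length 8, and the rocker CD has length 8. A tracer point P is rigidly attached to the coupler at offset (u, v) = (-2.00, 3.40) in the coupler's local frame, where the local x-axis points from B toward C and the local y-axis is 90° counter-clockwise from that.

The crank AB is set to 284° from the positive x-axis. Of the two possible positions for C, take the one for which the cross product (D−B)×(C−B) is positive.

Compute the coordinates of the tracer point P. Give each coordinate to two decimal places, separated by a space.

-3.66 -1.54

A=(0,0), D=(8.00,0)
B = A + 1.00·(cos284°, sin284°) = (0.2419, -0.9703)
|BD| = 7.8185
circle(B,8.00) ∩ circle(D,8.00): a=3.9093, h=6.9798
  candidates: C₊=(3.2548,6.4407) cross=54.572; C₋=(4.9872,-7.4110) cross=-54.572
  mode + wants cross > 0 → take C=(3.2548,6.4407) (cross=54.572)
ex = (C−B)/|BC| = (0.3766,0.9264); ey = (-0.9264,0.3766)
P = B + -2.00·ex + 3.40·ey = (-3.6610,-1.5426)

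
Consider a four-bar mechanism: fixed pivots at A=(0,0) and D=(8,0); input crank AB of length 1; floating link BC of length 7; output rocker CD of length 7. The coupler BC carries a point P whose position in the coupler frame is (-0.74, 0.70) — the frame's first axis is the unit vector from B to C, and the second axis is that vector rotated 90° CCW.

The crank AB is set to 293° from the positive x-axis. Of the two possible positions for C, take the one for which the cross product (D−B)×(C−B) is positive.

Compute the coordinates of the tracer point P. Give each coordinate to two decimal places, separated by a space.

A=(0,0), D=(8.00,0)
B = A + 1.00·(cos293°, sin293°) = (0.3907, -0.9205)
|BD| = 7.6647
circle(B,7.00) ∩ circle(D,7.00): a=3.8324, h=5.8577
  candidates: C₊=(3.4919,5.3551) cross=44.898; C₋=(4.8989,-6.2756) cross=-44.898
  mode + wants cross > 0 → take C=(3.4919,5.3551) (cross=44.898)
ex = (C−B)/|BC| = (0.4430,0.8965); ey = (-0.8965,0.4430)
P = B + -0.74·ex + 0.70·ey = (-0.5647,-1.2738)

-0.56 -1.27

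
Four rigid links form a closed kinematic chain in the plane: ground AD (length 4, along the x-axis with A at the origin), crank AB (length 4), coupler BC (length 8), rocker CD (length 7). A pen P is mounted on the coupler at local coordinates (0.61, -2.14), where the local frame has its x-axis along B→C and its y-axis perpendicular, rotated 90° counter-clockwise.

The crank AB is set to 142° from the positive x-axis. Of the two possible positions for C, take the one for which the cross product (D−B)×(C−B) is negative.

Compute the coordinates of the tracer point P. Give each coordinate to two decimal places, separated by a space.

-5.01 1.23

A=(0,0), D=(4.00,0)
B = A + 4.00·(cos142°, sin142°) = (-3.1520, 2.4626)
|BD| = 7.5641
circle(B,8.00) ∩ circle(D,7.00): a=4.7736, h=6.4197
  candidates: C₊=(3.4515,6.9785) cross=48.560; C₋=(-0.7286,-5.1614) cross=-48.560
  mode - wants cross < 0 → take C=(-0.7286,-5.1614) (cross=-48.560)
ex = (C−B)/|BC| = (0.3029,-0.9530); ey = (0.9530,0.3029)
P = B + 0.61·ex + -2.14·ey = (-5.0067,1.2330)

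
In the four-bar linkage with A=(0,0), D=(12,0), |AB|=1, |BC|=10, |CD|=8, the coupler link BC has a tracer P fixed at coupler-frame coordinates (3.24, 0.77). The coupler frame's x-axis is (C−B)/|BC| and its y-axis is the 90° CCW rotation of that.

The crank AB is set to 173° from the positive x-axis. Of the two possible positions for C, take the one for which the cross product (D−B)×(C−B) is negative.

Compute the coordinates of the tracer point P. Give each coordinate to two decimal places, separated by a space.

A=(0,0), D=(12.00,0)
B = A + 1.00·(cos173°, sin173°) = (-0.9925, 0.1219)
|BD| = 12.9931
circle(B,10.00) ∩ circle(D,8.00): a=7.8819, h=6.1543
  candidates: C₊=(6.9467,6.2020) cross=79.964; C₋=(6.8313,-6.1061) cross=-79.964
  mode - wants cross < 0 → take C=(6.8313,-6.1061) (cross=-79.964)
ex = (C−B)/|BC| = (0.7824,-0.6228); ey = (0.6228,0.7824)
P = B + 3.24·ex + 0.77·ey = (2.0219,-1.2936)

2.02 -1.29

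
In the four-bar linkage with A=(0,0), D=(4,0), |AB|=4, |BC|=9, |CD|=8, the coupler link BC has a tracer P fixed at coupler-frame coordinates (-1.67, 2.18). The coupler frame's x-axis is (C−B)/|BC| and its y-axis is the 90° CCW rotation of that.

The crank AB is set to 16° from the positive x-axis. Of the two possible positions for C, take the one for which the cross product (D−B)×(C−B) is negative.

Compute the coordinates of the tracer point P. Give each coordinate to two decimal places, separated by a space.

6.41 2.09

A=(0,0), D=(4.00,0)
B = A + 4.00·(cos16°, sin16°) = (3.8450, 1.1025)
|BD| = 1.1134
circle(B,9.00) ∩ circle(D,8.00): a=8.1911, h=3.7291
  candidates: C₊=(8.6779,-6.4898) cross=4.152; C₋=(1.2922,-7.5278) cross=-4.152
  mode - wants cross < 0 → take C=(1.2922,-7.5278) (cross=-4.152)
ex = (C−B)/|BC| = (-0.2837,-0.9589); ey = (0.9589,-0.2837)
P = B + -1.67·ex + 2.18·ey = (6.4092,2.0856)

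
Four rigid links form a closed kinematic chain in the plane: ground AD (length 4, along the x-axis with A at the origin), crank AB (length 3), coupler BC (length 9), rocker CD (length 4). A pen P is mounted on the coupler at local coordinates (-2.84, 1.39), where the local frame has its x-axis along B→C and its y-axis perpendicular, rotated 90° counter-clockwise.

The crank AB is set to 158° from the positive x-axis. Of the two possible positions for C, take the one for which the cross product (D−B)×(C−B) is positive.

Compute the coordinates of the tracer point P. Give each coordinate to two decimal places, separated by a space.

-5.89 1.71

A=(0,0), D=(4.00,0)
B = A + 3.00·(cos158°, sin158°) = (-2.7816, 1.1238)
|BD| = 6.8740
circle(B,9.00) ∩ circle(D,4.00): a=8.1650, h=3.7860
  candidates: C₊=(5.8925,3.5240) cross=26.025; C₋=(4.6546,-3.9461) cross=-26.025
  mode + wants cross > 0 → take C=(5.8925,3.5240) (cross=26.025)
ex = (C−B)/|BC| = (0.9638,0.2667); ey = (-0.2667,0.9638)
P = B + -2.84·ex + 1.39·ey = (-5.8894,1.7061)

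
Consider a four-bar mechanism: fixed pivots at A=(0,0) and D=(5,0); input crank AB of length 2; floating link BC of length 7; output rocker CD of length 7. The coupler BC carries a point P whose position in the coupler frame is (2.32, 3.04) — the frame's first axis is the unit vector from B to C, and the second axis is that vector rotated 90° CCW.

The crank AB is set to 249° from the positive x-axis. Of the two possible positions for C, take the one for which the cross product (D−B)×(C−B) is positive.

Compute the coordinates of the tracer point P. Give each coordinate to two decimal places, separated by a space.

A=(0,0), D=(5.00,0)
B = A + 2.00·(cos249°, sin249°) = (-0.7167, -1.8672)
|BD| = 6.0139
circle(B,7.00) ∩ circle(D,7.00): a=3.0070, h=6.3212
  candidates: C₊=(0.1791,5.0753) cross=38.016; C₋=(4.1042,-6.9424) cross=-38.016
  mode + wants cross > 0 → take C=(0.1791,5.0753) (cross=38.016)
ex = (C−B)/|BC| = (0.1280,0.9918); ey = (-0.9918,0.1280)
P = B + 2.32·ex + 3.04·ey = (-3.4348,0.8228)

-3.43 0.82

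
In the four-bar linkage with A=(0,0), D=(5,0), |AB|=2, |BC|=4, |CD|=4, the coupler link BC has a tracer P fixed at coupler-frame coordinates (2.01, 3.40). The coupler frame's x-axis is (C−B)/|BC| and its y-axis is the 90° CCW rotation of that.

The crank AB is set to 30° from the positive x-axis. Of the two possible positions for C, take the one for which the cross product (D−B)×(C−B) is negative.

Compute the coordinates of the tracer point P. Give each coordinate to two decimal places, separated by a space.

5.39 -0.50

A=(0,0), D=(5.00,0)
B = A + 2.00·(cos30°, sin30°) = (1.7321, 1.0000)
|BD| = 3.4175
circle(B,4.00) ∩ circle(D,4.00): a=1.7088, h=3.6166
  candidates: C₊=(4.4243,3.9584) cross=12.360; C₋=(2.3078,-2.9584) cross=-12.360
  mode - wants cross < 0 → take C=(2.3078,-2.9584) (cross=-12.360)
ex = (C−B)/|BC| = (0.1439,-0.9896); ey = (0.9896,0.1439)
P = B + 2.01·ex + 3.40·ey = (5.3859,-0.4997)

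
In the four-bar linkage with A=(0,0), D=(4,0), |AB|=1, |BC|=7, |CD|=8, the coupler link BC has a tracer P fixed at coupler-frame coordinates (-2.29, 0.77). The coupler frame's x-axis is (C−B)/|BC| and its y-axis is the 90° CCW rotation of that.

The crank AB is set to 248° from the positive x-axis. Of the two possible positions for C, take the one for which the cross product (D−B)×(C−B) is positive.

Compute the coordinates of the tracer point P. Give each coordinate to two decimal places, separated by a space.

-0.84 -3.30

A=(0,0), D=(4.00,0)
B = A + 1.00·(cos248°, sin248°) = (-0.3746, -0.9272)
|BD| = 4.4718
circle(B,7.00) ∩ circle(D,8.00): a=0.5587, h=6.9777
  candidates: C₊=(-1.2748,6.0147) cross=31.203; C₋=(1.6187,-7.6374) cross=-31.203
  mode + wants cross > 0 → take C=(-1.2748,6.0147) (cross=31.203)
ex = (C−B)/|BC| = (-0.1286,0.9917); ey = (-0.9917,-0.1286)
P = B + -2.29·ex + 0.77·ey = (-0.8437,-3.2972)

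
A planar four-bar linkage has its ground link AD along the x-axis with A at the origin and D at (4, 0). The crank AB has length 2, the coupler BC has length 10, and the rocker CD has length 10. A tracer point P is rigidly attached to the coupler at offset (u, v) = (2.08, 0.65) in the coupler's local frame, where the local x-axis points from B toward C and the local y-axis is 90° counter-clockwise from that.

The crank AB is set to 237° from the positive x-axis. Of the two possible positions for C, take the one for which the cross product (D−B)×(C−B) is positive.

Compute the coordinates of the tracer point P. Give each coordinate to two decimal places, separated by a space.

A=(0,0), D=(4.00,0)
B = A + 2.00·(cos237°, sin237°) = (-1.0893, -1.6773)
|BD| = 5.3586
circle(B,10.00) ∩ circle(D,10.00): a=2.6793, h=9.6344
  candidates: C₊=(-1.5604,8.3116) cross=51.627; C₋=(4.4711,-9.9889) cross=-51.627
  mode + wants cross > 0 → take C=(-1.5604,8.3116) (cross=51.627)
ex = (C−B)/|BC| = (-0.0471,0.9989); ey = (-0.9989,-0.0471)
P = B + 2.08·ex + 0.65·ey = (-1.8365,0.3697)

-1.84 0.37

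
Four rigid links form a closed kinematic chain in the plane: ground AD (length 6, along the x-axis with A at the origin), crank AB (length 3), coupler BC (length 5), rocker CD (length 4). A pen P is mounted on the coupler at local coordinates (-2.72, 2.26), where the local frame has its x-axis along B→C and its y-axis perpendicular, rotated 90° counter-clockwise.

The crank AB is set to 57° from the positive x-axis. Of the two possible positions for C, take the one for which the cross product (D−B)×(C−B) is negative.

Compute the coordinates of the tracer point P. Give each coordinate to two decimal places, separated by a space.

3.22 5.68

A=(0,0), D=(6.00,0)
B = A + 3.00·(cos57°, sin57°) = (1.6339, 2.5160)
|BD| = 5.0391
circle(B,5.00) ∩ circle(D,4.00): a=3.4126, h=3.6544
  candidates: C₊=(6.4153,3.9784) cross=18.415; C₋=(2.7661,-2.3541) cross=-18.415
  mode - wants cross < 0 → take C=(2.7661,-2.3541) (cross=-18.415)
ex = (C−B)/|BC| = (0.2264,-0.9740); ey = (0.9740,0.2264)
P = B + -2.72·ex + 2.26·ey = (3.2193,5.6771)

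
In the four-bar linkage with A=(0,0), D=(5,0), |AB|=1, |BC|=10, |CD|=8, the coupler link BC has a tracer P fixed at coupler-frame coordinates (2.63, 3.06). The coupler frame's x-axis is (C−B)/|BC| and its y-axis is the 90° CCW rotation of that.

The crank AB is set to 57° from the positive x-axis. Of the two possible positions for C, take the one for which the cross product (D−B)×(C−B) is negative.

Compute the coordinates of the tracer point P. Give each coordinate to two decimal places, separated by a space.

4.48 -0.05

A=(0,0), D=(5.00,0)
B = A + 1.00·(cos57°, sin57°) = (0.5446, 0.8387)
|BD| = 4.5336
circle(B,10.00) ∩ circle(D,8.00): a=6.2372, h=7.8165
  candidates: C₊=(8.1201,7.3665) cross=35.437; C₋=(5.2282,-7.9967) cross=-35.437
  mode - wants cross < 0 → take C=(5.2282,-7.9967) (cross=-35.437)
ex = (C−B)/|BC| = (0.4684,-0.8835); ey = (0.8835,0.4684)
P = B + 2.63·ex + 3.06·ey = (4.4800,-0.0519)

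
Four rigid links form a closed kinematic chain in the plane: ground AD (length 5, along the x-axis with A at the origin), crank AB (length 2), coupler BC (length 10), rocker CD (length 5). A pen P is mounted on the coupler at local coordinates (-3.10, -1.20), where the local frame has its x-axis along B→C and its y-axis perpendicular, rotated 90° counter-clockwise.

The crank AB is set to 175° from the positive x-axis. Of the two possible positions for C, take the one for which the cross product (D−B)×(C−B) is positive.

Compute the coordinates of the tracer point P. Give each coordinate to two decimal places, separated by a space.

-4.24 -2.27

A=(0,0), D=(5.00,0)
B = A + 2.00·(cos175°, sin175°) = (-1.9924, 0.1743)
|BD| = 6.9946
circle(B,10.00) ∩ circle(D,5.00): a=8.8586, h=4.6395
  candidates: C₊=(6.9791,4.5917) cross=32.452; C₋=(6.7478,-4.6846) cross=-32.452
  mode + wants cross > 0 → take C=(6.9791,4.5917) (cross=32.452)
ex = (C−B)/|BC| = (0.8971,0.4417); ey = (-0.4417,0.8971)
P = B + -3.10·ex + -1.20·ey = (-4.2435,-2.2716)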